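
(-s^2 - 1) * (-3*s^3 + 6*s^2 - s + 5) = 3*s^5 - 6*s^4 + 4*s^3 - 11*s^2 + s - 5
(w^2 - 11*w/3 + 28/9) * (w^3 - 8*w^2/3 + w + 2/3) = w^5 - 19*w^4/3 + 125*w^3/9 - 305*w^2/27 + 2*w/3 + 56/27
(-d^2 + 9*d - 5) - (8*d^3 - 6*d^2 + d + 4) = -8*d^3 + 5*d^2 + 8*d - 9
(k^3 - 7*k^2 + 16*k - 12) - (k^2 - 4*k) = k^3 - 8*k^2 + 20*k - 12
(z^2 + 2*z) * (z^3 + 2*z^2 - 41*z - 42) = z^5 + 4*z^4 - 37*z^3 - 124*z^2 - 84*z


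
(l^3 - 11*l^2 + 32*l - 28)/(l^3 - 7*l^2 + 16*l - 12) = (l - 7)/(l - 3)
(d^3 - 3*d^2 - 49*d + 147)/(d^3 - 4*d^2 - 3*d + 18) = (d^2 - 49)/(d^2 - d - 6)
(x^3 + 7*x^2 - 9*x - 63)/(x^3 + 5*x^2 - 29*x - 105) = (x - 3)/(x - 5)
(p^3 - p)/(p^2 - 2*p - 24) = (p^3 - p)/(p^2 - 2*p - 24)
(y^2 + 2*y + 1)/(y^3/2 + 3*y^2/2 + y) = 2*(y + 1)/(y*(y + 2))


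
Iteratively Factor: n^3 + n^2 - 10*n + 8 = (n - 2)*(n^2 + 3*n - 4) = (n - 2)*(n + 4)*(n - 1)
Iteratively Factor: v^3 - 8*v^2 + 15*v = (v - 5)*(v^2 - 3*v) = v*(v - 5)*(v - 3)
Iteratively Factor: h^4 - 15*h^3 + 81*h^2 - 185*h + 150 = (h - 5)*(h^3 - 10*h^2 + 31*h - 30) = (h - 5)*(h - 2)*(h^2 - 8*h + 15) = (h - 5)*(h - 3)*(h - 2)*(h - 5)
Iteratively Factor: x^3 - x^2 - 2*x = (x - 2)*(x^2 + x) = (x - 2)*(x + 1)*(x)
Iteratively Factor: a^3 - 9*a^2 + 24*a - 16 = (a - 4)*(a^2 - 5*a + 4) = (a - 4)^2*(a - 1)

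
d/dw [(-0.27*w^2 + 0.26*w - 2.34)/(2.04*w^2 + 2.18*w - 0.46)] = (-1.119*w^2 + 9.7956*w + 4.9816)/(4.1616*w^4 + 8.8944*w^3 + 2.8756*w^2 - 2.0056*w + 0.2116)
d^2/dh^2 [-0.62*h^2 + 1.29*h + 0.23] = -1.24000000000000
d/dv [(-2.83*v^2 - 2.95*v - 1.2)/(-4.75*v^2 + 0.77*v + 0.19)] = (-16.1916*v^2 - 12.4754*v + 0.3635)/(22.5625*v^4 - 7.315*v^3 - 1.2121*v^2 + 0.2926*v + 0.0361)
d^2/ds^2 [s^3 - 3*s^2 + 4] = 6*s - 6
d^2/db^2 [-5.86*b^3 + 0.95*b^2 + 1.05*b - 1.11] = 1.9 - 35.16*b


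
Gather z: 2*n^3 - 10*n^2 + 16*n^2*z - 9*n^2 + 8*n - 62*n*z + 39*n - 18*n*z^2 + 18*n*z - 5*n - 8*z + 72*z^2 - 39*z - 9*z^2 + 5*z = 2*n^3 - 19*n^2 + 42*n + z^2*(63 - 18*n) + z*(16*n^2 - 44*n - 42)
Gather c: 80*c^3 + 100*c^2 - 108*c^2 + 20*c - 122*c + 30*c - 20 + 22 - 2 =80*c^3 - 8*c^2 - 72*c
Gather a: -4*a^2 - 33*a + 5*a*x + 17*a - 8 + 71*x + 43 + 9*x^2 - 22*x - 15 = -4*a^2 + a*(5*x - 16) + 9*x^2 + 49*x + 20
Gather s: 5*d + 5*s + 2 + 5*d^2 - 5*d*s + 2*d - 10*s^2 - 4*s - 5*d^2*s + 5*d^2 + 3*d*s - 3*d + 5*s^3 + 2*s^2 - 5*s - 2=10*d^2 + 4*d + 5*s^3 - 8*s^2 + s*(-5*d^2 - 2*d - 4)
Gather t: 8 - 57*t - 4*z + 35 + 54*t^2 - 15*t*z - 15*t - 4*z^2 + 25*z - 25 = 54*t^2 + t*(-15*z - 72) - 4*z^2 + 21*z + 18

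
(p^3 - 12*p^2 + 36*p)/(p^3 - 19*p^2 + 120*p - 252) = p/(p - 7)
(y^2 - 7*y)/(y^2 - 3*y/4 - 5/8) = 8*y*(7 - y)/(-8*y^2 + 6*y + 5)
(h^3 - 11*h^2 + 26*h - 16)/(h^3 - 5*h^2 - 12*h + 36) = (h^2 - 9*h + 8)/(h^2 - 3*h - 18)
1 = 1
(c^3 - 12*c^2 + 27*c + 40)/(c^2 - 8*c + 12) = (c^3 - 12*c^2 + 27*c + 40)/(c^2 - 8*c + 12)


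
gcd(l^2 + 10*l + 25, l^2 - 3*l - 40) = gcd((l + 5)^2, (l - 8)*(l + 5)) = l + 5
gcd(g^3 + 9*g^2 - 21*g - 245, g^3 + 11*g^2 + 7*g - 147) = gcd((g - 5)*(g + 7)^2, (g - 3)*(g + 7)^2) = g^2 + 14*g + 49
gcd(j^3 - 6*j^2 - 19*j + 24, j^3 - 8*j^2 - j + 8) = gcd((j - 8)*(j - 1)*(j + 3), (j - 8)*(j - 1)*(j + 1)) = j^2 - 9*j + 8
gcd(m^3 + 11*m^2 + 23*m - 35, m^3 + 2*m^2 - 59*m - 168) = m + 7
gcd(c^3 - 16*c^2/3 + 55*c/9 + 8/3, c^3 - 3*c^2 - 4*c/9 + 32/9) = c - 8/3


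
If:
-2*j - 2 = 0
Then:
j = -1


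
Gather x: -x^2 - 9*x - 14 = -x^2 - 9*x - 14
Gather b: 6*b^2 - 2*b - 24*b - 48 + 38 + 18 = 6*b^2 - 26*b + 8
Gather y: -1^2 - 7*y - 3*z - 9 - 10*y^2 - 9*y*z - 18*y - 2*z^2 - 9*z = -10*y^2 + y*(-9*z - 25) - 2*z^2 - 12*z - 10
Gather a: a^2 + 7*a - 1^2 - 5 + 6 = a^2 + 7*a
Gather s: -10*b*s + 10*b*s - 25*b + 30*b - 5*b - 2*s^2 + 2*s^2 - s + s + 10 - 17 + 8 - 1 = 0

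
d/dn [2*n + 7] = 2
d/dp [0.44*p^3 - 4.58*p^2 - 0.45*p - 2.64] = 1.32*p^2 - 9.16*p - 0.45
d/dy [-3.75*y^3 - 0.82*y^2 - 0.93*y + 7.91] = -11.25*y^2 - 1.64*y - 0.93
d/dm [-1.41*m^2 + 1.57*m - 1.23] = 1.57 - 2.82*m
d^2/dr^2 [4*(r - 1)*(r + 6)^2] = 24*r + 88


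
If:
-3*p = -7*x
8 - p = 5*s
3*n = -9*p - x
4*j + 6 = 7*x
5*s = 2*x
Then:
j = 45/26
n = -176/13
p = 56/13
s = 48/65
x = 24/13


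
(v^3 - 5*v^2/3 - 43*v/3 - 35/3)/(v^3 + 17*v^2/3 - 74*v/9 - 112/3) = 3*(v^2 - 4*v - 5)/(3*v^2 + 10*v - 48)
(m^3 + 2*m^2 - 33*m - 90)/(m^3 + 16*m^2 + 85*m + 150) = (m^2 - 3*m - 18)/(m^2 + 11*m + 30)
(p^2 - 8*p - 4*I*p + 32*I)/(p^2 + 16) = (p - 8)/(p + 4*I)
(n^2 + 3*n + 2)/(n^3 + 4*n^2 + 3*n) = (n + 2)/(n*(n + 3))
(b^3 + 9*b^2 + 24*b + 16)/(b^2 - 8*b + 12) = (b^3 + 9*b^2 + 24*b + 16)/(b^2 - 8*b + 12)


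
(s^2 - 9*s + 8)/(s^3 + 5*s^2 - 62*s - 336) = (s - 1)/(s^2 + 13*s + 42)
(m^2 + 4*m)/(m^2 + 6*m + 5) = m*(m + 4)/(m^2 + 6*m + 5)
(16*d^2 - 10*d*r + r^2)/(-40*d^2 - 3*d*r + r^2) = (-2*d + r)/(5*d + r)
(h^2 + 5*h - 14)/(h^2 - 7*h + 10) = (h + 7)/(h - 5)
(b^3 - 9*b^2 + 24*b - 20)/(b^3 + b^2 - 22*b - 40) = (b^2 - 4*b + 4)/(b^2 + 6*b + 8)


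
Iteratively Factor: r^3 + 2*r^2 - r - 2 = (r + 1)*(r^2 + r - 2) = (r - 1)*(r + 1)*(r + 2)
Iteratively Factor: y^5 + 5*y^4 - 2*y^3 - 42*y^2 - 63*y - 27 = (y - 3)*(y^4 + 8*y^3 + 22*y^2 + 24*y + 9) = (y - 3)*(y + 1)*(y^3 + 7*y^2 + 15*y + 9) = (y - 3)*(y + 1)*(y + 3)*(y^2 + 4*y + 3) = (y - 3)*(y + 1)*(y + 3)^2*(y + 1)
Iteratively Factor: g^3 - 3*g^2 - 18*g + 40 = (g + 4)*(g^2 - 7*g + 10) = (g - 5)*(g + 4)*(g - 2)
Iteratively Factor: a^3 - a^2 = (a)*(a^2 - a) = a*(a - 1)*(a)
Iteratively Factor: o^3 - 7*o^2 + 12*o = (o)*(o^2 - 7*o + 12) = o*(o - 4)*(o - 3)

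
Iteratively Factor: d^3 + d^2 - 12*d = (d + 4)*(d^2 - 3*d) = d*(d + 4)*(d - 3)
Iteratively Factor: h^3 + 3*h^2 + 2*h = (h + 1)*(h^2 + 2*h) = h*(h + 1)*(h + 2)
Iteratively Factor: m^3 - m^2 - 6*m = (m)*(m^2 - m - 6) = m*(m - 3)*(m + 2)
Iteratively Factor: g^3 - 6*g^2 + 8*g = (g)*(g^2 - 6*g + 8) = g*(g - 2)*(g - 4)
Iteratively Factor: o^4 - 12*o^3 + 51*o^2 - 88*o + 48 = (o - 4)*(o^3 - 8*o^2 + 19*o - 12) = (o - 4)^2*(o^2 - 4*o + 3) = (o - 4)^2*(o - 3)*(o - 1)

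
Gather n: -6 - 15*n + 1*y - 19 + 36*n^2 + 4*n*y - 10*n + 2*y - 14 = 36*n^2 + n*(4*y - 25) + 3*y - 39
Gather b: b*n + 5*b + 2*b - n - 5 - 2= b*(n + 7) - n - 7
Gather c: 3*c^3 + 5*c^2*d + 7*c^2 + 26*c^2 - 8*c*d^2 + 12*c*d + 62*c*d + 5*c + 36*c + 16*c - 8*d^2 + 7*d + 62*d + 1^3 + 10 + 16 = 3*c^3 + c^2*(5*d + 33) + c*(-8*d^2 + 74*d + 57) - 8*d^2 + 69*d + 27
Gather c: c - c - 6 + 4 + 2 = 0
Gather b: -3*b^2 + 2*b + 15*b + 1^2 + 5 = -3*b^2 + 17*b + 6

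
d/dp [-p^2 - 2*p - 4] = -2*p - 2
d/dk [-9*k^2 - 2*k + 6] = -18*k - 2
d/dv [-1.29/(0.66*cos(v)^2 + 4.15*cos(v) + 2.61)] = -(1.7028*cos(v) + 5.3535)*sin(v)/(0.66*cos(v)^2 + 4.15*cos(v) + 2.61)^2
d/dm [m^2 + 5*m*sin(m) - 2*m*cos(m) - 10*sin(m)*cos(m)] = 2*m*sin(m) + 5*m*cos(m) + 2*m + 5*sin(m) - 2*cos(m) - 10*cos(2*m)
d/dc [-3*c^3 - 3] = -9*c^2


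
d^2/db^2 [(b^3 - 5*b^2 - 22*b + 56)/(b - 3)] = 2*(b^3 - 9*b^2 + 27*b - 55)/(b^3 - 9*b^2 + 27*b - 27)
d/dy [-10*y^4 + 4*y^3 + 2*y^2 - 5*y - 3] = -40*y^3 + 12*y^2 + 4*y - 5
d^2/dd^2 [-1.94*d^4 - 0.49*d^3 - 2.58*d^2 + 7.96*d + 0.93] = -23.28*d^2 - 2.94*d - 5.16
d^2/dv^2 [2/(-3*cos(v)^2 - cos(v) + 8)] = 2*(36*sin(v)^4 - 115*sin(v)^2 - 13*cos(v)/4 + 9*cos(3*v)/4 + 29)/(-3*sin(v)^2 + cos(v) - 5)^3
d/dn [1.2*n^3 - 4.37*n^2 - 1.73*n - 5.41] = 3.6*n^2 - 8.74*n - 1.73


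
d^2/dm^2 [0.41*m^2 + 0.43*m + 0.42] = 0.820000000000000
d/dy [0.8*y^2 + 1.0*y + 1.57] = 1.6*y + 1.0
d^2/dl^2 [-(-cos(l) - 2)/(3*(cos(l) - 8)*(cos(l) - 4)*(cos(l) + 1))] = (-768*(1 - cos(l)^2)^2 - 42*sin(l)^6 - 4*cos(l)^7 - 27*cos(l)^6 + 207*cos(l)^5 - 366*cos(l)^3 - 3330*cos(l)^2 - 656*cos(l) + 2538)/(3*(cos(l) - 8)^3*(cos(l) - 4)^3*(cos(l) + 1)^3)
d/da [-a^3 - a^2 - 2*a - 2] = -3*a^2 - 2*a - 2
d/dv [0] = 0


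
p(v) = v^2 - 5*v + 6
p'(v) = 2*v - 5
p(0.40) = 4.16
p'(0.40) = -4.20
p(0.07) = 5.65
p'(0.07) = -4.86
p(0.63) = 3.25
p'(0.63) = -3.74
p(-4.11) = 43.44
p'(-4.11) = -13.22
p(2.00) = 0.00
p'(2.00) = -1.00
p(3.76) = 1.34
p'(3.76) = 2.52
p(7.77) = 27.52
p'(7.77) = 10.54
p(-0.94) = 11.58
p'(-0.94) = -6.88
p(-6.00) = 72.00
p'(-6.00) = -17.00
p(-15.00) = 306.00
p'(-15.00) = -35.00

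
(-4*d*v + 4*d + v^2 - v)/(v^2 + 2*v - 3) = (-4*d + v)/(v + 3)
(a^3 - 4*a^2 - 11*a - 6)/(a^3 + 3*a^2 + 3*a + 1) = (a - 6)/(a + 1)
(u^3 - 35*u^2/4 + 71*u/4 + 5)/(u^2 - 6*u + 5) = (u^2 - 15*u/4 - 1)/(u - 1)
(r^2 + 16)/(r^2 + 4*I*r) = (r - 4*I)/r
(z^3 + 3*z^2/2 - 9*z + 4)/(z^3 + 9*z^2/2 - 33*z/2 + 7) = (z + 4)/(z + 7)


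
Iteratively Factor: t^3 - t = (t - 1)*(t^2 + t) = (t - 1)*(t + 1)*(t)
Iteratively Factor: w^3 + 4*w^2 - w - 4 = (w + 1)*(w^2 + 3*w - 4) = (w - 1)*(w + 1)*(w + 4)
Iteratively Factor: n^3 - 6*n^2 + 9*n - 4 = (n - 1)*(n^2 - 5*n + 4) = (n - 1)^2*(n - 4)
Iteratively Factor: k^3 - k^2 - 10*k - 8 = (k - 4)*(k^2 + 3*k + 2) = (k - 4)*(k + 2)*(k + 1)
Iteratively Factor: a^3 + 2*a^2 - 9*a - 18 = (a - 3)*(a^2 + 5*a + 6) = (a - 3)*(a + 3)*(a + 2)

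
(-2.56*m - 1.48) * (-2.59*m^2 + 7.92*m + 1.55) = 6.6304*m^3 - 16.442*m^2 - 15.6896*m - 2.294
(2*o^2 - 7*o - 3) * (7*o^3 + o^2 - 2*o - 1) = 14*o^5 - 47*o^4 - 32*o^3 + 9*o^2 + 13*o + 3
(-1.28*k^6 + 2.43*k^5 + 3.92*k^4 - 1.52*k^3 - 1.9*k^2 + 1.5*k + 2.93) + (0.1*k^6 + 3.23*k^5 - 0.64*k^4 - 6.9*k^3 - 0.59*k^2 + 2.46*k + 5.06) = -1.18*k^6 + 5.66*k^5 + 3.28*k^4 - 8.42*k^3 - 2.49*k^2 + 3.96*k + 7.99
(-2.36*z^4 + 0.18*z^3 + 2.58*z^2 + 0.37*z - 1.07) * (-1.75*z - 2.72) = 4.13*z^5 + 6.1042*z^4 - 5.0046*z^3 - 7.6651*z^2 + 0.8661*z + 2.9104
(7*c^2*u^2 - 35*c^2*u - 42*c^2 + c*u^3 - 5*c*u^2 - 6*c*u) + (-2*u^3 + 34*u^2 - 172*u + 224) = 7*c^2*u^2 - 35*c^2*u - 42*c^2 + c*u^3 - 5*c*u^2 - 6*c*u - 2*u^3 + 34*u^2 - 172*u + 224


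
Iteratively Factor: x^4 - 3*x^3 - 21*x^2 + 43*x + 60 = (x - 3)*(x^3 - 21*x - 20) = (x - 3)*(x + 4)*(x^2 - 4*x - 5) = (x - 5)*(x - 3)*(x + 4)*(x + 1)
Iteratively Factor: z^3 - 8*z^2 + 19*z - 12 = (z - 3)*(z^2 - 5*z + 4) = (z - 4)*(z - 3)*(z - 1)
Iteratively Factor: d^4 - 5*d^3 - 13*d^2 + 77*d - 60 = (d - 1)*(d^3 - 4*d^2 - 17*d + 60) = (d - 1)*(d + 4)*(d^2 - 8*d + 15) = (d - 3)*(d - 1)*(d + 4)*(d - 5)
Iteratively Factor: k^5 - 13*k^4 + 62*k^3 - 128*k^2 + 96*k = (k - 4)*(k^4 - 9*k^3 + 26*k^2 - 24*k) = (k - 4)*(k - 3)*(k^3 - 6*k^2 + 8*k) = k*(k - 4)*(k - 3)*(k^2 - 6*k + 8) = k*(k - 4)^2*(k - 3)*(k - 2)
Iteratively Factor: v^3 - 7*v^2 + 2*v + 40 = (v - 5)*(v^2 - 2*v - 8) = (v - 5)*(v + 2)*(v - 4)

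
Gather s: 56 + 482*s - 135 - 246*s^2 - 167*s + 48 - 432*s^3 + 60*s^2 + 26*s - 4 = -432*s^3 - 186*s^2 + 341*s - 35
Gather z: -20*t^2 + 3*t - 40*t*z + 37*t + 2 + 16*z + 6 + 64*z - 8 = -20*t^2 + 40*t + z*(80 - 40*t)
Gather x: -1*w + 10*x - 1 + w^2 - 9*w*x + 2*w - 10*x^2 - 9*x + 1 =w^2 + w - 10*x^2 + x*(1 - 9*w)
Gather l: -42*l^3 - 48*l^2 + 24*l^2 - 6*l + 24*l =-42*l^3 - 24*l^2 + 18*l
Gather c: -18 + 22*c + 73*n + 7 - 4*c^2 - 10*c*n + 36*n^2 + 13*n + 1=-4*c^2 + c*(22 - 10*n) + 36*n^2 + 86*n - 10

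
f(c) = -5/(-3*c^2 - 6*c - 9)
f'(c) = -5*(6*c + 6)/(-3*c^2 - 6*c - 9)^2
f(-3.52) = 0.20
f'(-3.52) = 0.12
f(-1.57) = 0.72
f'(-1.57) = 0.35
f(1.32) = 0.23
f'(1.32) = -0.14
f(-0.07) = 0.58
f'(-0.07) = -0.38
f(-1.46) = 0.75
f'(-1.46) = 0.31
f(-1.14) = 0.83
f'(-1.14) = 0.11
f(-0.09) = 0.59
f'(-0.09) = -0.38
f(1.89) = 0.16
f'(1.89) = -0.09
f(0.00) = 0.56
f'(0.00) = -0.37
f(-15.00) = 0.01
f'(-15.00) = 0.00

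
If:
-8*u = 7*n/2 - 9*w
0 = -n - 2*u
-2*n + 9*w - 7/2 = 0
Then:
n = -7/5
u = 7/10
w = 7/90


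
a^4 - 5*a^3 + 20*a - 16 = (a - 4)*(a - 2)*(a - 1)*(a + 2)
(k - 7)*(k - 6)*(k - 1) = k^3 - 14*k^2 + 55*k - 42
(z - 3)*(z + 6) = z^2 + 3*z - 18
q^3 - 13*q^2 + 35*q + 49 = (q - 7)^2*(q + 1)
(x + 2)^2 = x^2 + 4*x + 4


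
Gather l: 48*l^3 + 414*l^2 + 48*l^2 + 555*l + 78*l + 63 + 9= 48*l^3 + 462*l^2 + 633*l + 72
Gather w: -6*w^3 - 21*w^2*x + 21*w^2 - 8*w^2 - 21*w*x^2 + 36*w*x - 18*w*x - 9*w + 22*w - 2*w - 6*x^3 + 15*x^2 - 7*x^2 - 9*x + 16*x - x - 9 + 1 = -6*w^3 + w^2*(13 - 21*x) + w*(-21*x^2 + 18*x + 11) - 6*x^3 + 8*x^2 + 6*x - 8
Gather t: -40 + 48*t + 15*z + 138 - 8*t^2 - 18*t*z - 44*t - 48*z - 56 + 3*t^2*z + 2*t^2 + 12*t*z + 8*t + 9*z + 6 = t^2*(3*z - 6) + t*(12 - 6*z) - 24*z + 48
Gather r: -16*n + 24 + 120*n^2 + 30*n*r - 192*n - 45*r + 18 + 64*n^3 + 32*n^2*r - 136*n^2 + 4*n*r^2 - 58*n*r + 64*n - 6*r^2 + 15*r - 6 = 64*n^3 - 16*n^2 - 144*n + r^2*(4*n - 6) + r*(32*n^2 - 28*n - 30) + 36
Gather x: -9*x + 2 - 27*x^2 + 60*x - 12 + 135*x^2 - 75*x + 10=108*x^2 - 24*x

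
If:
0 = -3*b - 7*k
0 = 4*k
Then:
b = 0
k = 0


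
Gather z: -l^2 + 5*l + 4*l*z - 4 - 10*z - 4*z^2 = -l^2 + 5*l - 4*z^2 + z*(4*l - 10) - 4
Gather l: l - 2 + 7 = l + 5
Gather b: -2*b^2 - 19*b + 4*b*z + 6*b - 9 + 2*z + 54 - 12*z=-2*b^2 + b*(4*z - 13) - 10*z + 45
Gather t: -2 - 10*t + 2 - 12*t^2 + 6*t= -12*t^2 - 4*t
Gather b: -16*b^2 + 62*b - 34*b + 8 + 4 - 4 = -16*b^2 + 28*b + 8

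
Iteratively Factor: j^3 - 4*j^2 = (j - 4)*(j^2) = j*(j - 4)*(j)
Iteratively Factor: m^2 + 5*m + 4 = (m + 4)*(m + 1)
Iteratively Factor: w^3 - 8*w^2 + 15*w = (w)*(w^2 - 8*w + 15) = w*(w - 3)*(w - 5)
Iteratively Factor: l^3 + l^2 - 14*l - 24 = (l - 4)*(l^2 + 5*l + 6) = (l - 4)*(l + 2)*(l + 3)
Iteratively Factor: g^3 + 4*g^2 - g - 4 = (g + 4)*(g^2 - 1) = (g + 1)*(g + 4)*(g - 1)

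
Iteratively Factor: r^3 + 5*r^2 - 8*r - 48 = (r + 4)*(r^2 + r - 12) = (r + 4)^2*(r - 3)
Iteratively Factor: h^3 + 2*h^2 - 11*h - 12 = (h + 4)*(h^2 - 2*h - 3) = (h - 3)*(h + 4)*(h + 1)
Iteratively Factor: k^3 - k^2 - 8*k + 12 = (k - 2)*(k^2 + k - 6) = (k - 2)*(k + 3)*(k - 2)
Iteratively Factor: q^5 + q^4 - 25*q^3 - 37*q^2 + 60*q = (q + 3)*(q^4 - 2*q^3 - 19*q^2 + 20*q) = (q - 1)*(q + 3)*(q^3 - q^2 - 20*q) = (q - 5)*(q - 1)*(q + 3)*(q^2 + 4*q) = (q - 5)*(q - 1)*(q + 3)*(q + 4)*(q)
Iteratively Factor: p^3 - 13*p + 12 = (p - 1)*(p^2 + p - 12) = (p - 3)*(p - 1)*(p + 4)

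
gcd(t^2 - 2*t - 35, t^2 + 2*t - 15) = t + 5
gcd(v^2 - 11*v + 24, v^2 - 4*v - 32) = v - 8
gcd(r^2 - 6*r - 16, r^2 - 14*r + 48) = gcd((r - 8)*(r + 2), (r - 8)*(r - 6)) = r - 8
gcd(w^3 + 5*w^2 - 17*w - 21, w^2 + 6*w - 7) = w + 7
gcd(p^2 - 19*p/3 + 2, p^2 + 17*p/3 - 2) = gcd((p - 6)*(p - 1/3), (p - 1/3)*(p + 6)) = p - 1/3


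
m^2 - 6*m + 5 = (m - 5)*(m - 1)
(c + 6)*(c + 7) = c^2 + 13*c + 42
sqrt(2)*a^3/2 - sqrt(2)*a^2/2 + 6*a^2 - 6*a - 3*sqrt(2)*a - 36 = (a - 3)*(a + 6*sqrt(2))*(sqrt(2)*a/2 + sqrt(2))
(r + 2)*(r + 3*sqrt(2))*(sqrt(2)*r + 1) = sqrt(2)*r^3 + 2*sqrt(2)*r^2 + 7*r^2 + 3*sqrt(2)*r + 14*r + 6*sqrt(2)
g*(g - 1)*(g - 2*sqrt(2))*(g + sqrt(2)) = g^4 - sqrt(2)*g^3 - g^3 - 4*g^2 + sqrt(2)*g^2 + 4*g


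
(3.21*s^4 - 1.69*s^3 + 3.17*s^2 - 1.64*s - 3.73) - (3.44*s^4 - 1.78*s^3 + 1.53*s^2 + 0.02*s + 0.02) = -0.23*s^4 + 0.0900000000000001*s^3 + 1.64*s^2 - 1.66*s - 3.75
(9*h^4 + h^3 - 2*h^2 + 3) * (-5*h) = -45*h^5 - 5*h^4 + 10*h^3 - 15*h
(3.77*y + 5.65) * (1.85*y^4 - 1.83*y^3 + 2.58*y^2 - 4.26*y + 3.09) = 6.9745*y^5 + 3.5534*y^4 - 0.612900000000002*y^3 - 1.4832*y^2 - 12.4197*y + 17.4585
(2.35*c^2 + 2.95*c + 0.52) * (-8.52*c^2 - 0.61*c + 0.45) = -20.022*c^4 - 26.5675*c^3 - 5.1724*c^2 + 1.0103*c + 0.234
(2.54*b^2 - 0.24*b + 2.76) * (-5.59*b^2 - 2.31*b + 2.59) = -14.1986*b^4 - 4.5258*b^3 - 8.2954*b^2 - 6.9972*b + 7.1484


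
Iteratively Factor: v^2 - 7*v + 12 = (v - 4)*(v - 3)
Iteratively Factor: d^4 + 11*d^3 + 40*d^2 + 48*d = (d + 4)*(d^3 + 7*d^2 + 12*d) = (d + 3)*(d + 4)*(d^2 + 4*d) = d*(d + 3)*(d + 4)*(d + 4)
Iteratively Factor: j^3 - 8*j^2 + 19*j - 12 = (j - 3)*(j^2 - 5*j + 4) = (j - 4)*(j - 3)*(j - 1)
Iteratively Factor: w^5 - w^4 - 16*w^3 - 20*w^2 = (w)*(w^4 - w^3 - 16*w^2 - 20*w) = w*(w - 5)*(w^3 + 4*w^2 + 4*w) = w*(w - 5)*(w + 2)*(w^2 + 2*w) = w^2*(w - 5)*(w + 2)*(w + 2)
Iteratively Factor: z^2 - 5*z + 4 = (z - 1)*(z - 4)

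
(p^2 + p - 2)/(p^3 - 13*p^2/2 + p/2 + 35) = 2*(p - 1)/(2*p^2 - 17*p + 35)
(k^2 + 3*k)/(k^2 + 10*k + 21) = k/(k + 7)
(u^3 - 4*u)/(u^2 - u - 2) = u*(u + 2)/(u + 1)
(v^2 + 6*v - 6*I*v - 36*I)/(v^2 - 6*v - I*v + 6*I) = (v^2 + 6*v*(1 - I) - 36*I)/(v^2 - v*(6 + I) + 6*I)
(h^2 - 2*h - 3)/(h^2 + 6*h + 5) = (h - 3)/(h + 5)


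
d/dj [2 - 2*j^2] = -4*j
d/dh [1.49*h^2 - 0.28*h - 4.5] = 2.98*h - 0.28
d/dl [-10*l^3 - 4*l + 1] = -30*l^2 - 4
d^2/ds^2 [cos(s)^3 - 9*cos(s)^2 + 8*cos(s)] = -35*cos(s)/4 + 18*cos(2*s) - 9*cos(3*s)/4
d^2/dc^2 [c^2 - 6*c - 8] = 2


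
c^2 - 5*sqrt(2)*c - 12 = (c - 6*sqrt(2))*(c + sqrt(2))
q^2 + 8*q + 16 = (q + 4)^2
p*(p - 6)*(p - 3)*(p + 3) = p^4 - 6*p^3 - 9*p^2 + 54*p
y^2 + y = y*(y + 1)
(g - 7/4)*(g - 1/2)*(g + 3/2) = g^3 - 3*g^2/4 - 5*g/2 + 21/16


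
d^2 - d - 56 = (d - 8)*(d + 7)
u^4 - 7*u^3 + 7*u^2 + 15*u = u*(u - 5)*(u - 3)*(u + 1)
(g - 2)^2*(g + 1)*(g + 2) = g^4 - g^3 - 6*g^2 + 4*g + 8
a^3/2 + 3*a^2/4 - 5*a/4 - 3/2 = (a/2 + 1)*(a - 3/2)*(a + 1)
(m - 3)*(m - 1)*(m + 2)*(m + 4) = m^4 + 2*m^3 - 13*m^2 - 14*m + 24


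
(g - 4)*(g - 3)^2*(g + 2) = g^4 - 8*g^3 + 13*g^2 + 30*g - 72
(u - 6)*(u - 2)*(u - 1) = u^3 - 9*u^2 + 20*u - 12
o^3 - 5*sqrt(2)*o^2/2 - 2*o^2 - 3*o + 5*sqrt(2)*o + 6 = (o - 2)*(o - 3*sqrt(2))*(o + sqrt(2)/2)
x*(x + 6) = x^2 + 6*x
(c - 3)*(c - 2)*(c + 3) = c^3 - 2*c^2 - 9*c + 18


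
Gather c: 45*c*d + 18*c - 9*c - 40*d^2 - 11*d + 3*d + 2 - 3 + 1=c*(45*d + 9) - 40*d^2 - 8*d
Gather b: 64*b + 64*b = 128*b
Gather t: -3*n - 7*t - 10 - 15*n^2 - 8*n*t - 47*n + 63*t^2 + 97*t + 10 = -15*n^2 - 50*n + 63*t^2 + t*(90 - 8*n)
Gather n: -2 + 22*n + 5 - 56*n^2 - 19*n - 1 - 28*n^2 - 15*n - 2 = -84*n^2 - 12*n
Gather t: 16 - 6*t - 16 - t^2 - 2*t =-t^2 - 8*t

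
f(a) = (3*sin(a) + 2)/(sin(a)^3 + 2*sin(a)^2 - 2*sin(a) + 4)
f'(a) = (3*sin(a) + 2)*(-3*sin(a)^2*cos(a) - 4*sin(a)*cos(a) + 2*cos(a))/(sin(a)^3 + 2*sin(a)^2 - 2*sin(a) + 4)^2 + 3*cos(a)/(sin(a)^3 + 2*sin(a)^2 - 2*sin(a) + 4)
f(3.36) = 0.30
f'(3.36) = -0.82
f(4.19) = -0.09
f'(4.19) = -0.21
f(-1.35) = -0.13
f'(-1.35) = 0.08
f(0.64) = 1.02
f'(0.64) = 0.33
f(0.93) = 1.05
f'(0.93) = -0.04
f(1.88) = 1.02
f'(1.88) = 0.10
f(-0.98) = -0.08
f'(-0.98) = 0.24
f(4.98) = -0.13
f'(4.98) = 0.10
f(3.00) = 0.64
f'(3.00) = -1.02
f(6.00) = 0.25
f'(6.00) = 0.76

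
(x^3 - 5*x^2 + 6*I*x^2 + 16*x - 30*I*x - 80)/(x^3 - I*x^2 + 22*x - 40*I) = (x^2 + x*(-5 + 8*I) - 40*I)/(x^2 + I*x + 20)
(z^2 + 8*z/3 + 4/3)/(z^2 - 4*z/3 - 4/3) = (z + 2)/(z - 2)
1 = 1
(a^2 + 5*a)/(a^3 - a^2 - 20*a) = (a + 5)/(a^2 - a - 20)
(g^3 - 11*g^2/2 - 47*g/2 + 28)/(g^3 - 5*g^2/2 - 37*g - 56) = (g - 1)/(g + 2)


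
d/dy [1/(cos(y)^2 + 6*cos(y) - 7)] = 2*(cos(y) + 3)*sin(y)/(cos(y)^2 + 6*cos(y) - 7)^2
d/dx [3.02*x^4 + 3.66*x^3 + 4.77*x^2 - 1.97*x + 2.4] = 12.08*x^3 + 10.98*x^2 + 9.54*x - 1.97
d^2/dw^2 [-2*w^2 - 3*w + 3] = -4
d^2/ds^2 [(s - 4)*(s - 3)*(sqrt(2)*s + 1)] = 6*sqrt(2)*s - 14*sqrt(2) + 2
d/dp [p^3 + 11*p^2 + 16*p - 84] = 3*p^2 + 22*p + 16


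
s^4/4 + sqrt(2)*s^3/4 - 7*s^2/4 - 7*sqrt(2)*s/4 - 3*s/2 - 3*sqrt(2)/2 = (s/2 + 1/2)*(s/2 + sqrt(2)/2)*(s - 3)*(s + 2)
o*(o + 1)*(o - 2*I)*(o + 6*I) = o^4 + o^3 + 4*I*o^3 + 12*o^2 + 4*I*o^2 + 12*o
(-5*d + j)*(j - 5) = -5*d*j + 25*d + j^2 - 5*j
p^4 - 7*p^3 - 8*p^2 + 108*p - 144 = (p - 6)*(p - 3)*(p - 2)*(p + 4)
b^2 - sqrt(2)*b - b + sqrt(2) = (b - 1)*(b - sqrt(2))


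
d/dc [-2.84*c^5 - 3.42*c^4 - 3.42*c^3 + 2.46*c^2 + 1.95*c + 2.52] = -14.2*c^4 - 13.68*c^3 - 10.26*c^2 + 4.92*c + 1.95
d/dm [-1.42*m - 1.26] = -1.42000000000000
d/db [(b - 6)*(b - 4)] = 2*b - 10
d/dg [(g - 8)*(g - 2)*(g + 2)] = 3*g^2 - 16*g - 4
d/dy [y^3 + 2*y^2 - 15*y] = 3*y^2 + 4*y - 15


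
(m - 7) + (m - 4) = 2*m - 11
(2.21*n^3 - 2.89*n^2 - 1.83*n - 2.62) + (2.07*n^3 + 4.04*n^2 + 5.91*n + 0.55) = 4.28*n^3 + 1.15*n^2 + 4.08*n - 2.07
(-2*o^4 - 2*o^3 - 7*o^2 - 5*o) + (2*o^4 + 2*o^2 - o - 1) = -2*o^3 - 5*o^2 - 6*o - 1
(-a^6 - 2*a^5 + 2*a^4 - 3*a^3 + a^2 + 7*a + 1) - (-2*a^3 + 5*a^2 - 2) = -a^6 - 2*a^5 + 2*a^4 - a^3 - 4*a^2 + 7*a + 3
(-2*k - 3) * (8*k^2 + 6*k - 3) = -16*k^3 - 36*k^2 - 12*k + 9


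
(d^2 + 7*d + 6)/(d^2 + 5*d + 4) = (d + 6)/(d + 4)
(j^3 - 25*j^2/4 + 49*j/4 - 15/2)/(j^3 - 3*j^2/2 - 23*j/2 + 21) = (4*j - 5)/(2*(2*j + 7))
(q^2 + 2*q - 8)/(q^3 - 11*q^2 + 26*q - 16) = (q + 4)/(q^2 - 9*q + 8)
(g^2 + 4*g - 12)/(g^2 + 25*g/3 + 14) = 3*(g - 2)/(3*g + 7)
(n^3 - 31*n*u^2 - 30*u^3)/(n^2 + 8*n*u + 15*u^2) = (n^2 - 5*n*u - 6*u^2)/(n + 3*u)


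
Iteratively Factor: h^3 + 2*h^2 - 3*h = (h + 3)*(h^2 - h) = h*(h + 3)*(h - 1)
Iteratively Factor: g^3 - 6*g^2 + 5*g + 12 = (g + 1)*(g^2 - 7*g + 12) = (g - 4)*(g + 1)*(g - 3)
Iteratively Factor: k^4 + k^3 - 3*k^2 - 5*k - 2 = (k + 1)*(k^3 - 3*k - 2) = (k + 1)^2*(k^2 - k - 2) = (k - 2)*(k + 1)^2*(k + 1)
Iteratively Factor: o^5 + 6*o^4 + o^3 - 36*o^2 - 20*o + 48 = (o + 4)*(o^4 + 2*o^3 - 7*o^2 - 8*o + 12) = (o - 1)*(o + 4)*(o^3 + 3*o^2 - 4*o - 12) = (o - 1)*(o + 2)*(o + 4)*(o^2 + o - 6) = (o - 2)*(o - 1)*(o + 2)*(o + 4)*(o + 3)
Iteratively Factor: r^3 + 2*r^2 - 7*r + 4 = (r + 4)*(r^2 - 2*r + 1) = (r - 1)*(r + 4)*(r - 1)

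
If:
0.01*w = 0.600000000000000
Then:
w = 60.00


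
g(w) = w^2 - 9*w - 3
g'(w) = 2*w - 9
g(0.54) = -7.57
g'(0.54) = -7.92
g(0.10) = -3.89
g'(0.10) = -8.80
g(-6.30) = 93.39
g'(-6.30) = -21.60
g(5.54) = -22.17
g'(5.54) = 2.08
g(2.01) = -17.05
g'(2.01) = -4.98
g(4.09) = -23.08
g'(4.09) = -0.82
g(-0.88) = 5.69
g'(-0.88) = -10.76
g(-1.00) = 7.00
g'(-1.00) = -11.00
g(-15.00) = 357.00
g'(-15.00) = -39.00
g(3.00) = -21.00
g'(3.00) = -3.00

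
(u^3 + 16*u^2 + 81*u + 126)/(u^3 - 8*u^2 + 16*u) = (u^3 + 16*u^2 + 81*u + 126)/(u*(u^2 - 8*u + 16))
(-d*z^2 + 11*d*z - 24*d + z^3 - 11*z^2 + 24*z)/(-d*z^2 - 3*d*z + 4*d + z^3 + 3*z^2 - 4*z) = (z^2 - 11*z + 24)/(z^2 + 3*z - 4)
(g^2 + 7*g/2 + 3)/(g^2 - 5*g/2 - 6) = (g + 2)/(g - 4)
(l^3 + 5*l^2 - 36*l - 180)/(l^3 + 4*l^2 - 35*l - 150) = (l + 6)/(l + 5)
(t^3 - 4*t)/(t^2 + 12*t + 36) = t*(t^2 - 4)/(t^2 + 12*t + 36)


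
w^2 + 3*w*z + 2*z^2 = (w + z)*(w + 2*z)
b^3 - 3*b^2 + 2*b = b*(b - 2)*(b - 1)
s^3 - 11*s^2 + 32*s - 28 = (s - 7)*(s - 2)^2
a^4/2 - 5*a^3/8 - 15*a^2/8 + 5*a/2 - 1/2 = (a/2 + 1)*(a - 2)*(a - 1)*(a - 1/4)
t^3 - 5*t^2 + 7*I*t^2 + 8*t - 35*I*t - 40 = (t - 5)*(t - I)*(t + 8*I)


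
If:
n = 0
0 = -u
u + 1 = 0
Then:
No Solution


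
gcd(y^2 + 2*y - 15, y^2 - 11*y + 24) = y - 3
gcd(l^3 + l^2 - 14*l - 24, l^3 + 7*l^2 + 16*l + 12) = l^2 + 5*l + 6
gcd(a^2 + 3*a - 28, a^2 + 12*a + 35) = a + 7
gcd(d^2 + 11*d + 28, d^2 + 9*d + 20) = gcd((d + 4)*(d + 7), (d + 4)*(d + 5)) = d + 4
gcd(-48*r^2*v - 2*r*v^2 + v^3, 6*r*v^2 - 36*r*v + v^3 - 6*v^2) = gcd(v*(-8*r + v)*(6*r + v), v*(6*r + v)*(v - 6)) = 6*r*v + v^2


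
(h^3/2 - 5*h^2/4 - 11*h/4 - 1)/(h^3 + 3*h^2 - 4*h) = (2*h^3 - 5*h^2 - 11*h - 4)/(4*h*(h^2 + 3*h - 4))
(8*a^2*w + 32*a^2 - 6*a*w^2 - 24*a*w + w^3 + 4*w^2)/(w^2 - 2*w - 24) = (8*a^2 - 6*a*w + w^2)/(w - 6)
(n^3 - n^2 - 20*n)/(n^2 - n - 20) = n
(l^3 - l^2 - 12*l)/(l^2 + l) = (l^2 - l - 12)/(l + 1)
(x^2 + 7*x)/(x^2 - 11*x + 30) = x*(x + 7)/(x^2 - 11*x + 30)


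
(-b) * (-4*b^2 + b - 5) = 4*b^3 - b^2 + 5*b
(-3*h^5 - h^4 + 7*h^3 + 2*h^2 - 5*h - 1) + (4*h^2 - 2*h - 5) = -3*h^5 - h^4 + 7*h^3 + 6*h^2 - 7*h - 6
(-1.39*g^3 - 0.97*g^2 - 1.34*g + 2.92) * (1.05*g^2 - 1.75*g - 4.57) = -1.4595*g^5 + 1.414*g^4 + 6.6428*g^3 + 9.8439*g^2 + 1.0138*g - 13.3444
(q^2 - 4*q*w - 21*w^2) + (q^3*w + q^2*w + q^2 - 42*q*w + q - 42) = q^3*w + q^2*w + 2*q^2 - 46*q*w + q - 21*w^2 - 42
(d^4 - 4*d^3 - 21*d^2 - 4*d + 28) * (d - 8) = d^5 - 12*d^4 + 11*d^3 + 164*d^2 + 60*d - 224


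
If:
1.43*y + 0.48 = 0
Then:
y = -0.34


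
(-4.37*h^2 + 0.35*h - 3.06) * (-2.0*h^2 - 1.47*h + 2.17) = 8.74*h^4 + 5.7239*h^3 - 3.8774*h^2 + 5.2577*h - 6.6402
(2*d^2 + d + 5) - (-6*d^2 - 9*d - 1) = 8*d^2 + 10*d + 6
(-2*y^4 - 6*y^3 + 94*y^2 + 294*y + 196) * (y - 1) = -2*y^5 - 4*y^4 + 100*y^3 + 200*y^2 - 98*y - 196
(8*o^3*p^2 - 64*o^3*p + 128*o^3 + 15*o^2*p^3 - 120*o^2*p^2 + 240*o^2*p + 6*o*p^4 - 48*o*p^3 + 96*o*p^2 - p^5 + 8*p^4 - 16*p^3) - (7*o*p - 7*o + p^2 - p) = 8*o^3*p^2 - 64*o^3*p + 128*o^3 + 15*o^2*p^3 - 120*o^2*p^2 + 240*o^2*p + 6*o*p^4 - 48*o*p^3 + 96*o*p^2 - 7*o*p + 7*o - p^5 + 8*p^4 - 16*p^3 - p^2 + p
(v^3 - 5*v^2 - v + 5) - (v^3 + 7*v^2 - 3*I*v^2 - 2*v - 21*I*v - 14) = -12*v^2 + 3*I*v^2 + v + 21*I*v + 19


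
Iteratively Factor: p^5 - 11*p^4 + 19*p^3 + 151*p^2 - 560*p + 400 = (p - 4)*(p^4 - 7*p^3 - 9*p^2 + 115*p - 100) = (p - 4)*(p - 1)*(p^3 - 6*p^2 - 15*p + 100) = (p - 5)*(p - 4)*(p - 1)*(p^2 - p - 20) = (p - 5)^2*(p - 4)*(p - 1)*(p + 4)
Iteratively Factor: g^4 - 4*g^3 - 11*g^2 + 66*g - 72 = (g + 4)*(g^3 - 8*g^2 + 21*g - 18) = (g - 3)*(g + 4)*(g^2 - 5*g + 6) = (g - 3)*(g - 2)*(g + 4)*(g - 3)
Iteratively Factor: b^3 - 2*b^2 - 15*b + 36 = (b - 3)*(b^2 + b - 12) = (b - 3)^2*(b + 4)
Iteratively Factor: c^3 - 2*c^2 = (c)*(c^2 - 2*c) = c*(c - 2)*(c)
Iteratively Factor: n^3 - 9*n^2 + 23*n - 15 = (n - 5)*(n^2 - 4*n + 3) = (n - 5)*(n - 3)*(n - 1)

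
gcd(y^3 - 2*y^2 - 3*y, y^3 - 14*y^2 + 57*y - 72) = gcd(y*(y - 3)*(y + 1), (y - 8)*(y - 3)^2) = y - 3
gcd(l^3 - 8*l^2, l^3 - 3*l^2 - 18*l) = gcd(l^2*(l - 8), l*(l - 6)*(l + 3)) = l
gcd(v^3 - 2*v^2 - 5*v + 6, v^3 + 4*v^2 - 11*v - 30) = v^2 - v - 6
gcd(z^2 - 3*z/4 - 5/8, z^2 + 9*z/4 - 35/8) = z - 5/4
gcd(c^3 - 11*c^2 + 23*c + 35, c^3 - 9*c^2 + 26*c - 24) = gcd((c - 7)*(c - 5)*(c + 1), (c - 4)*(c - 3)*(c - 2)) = 1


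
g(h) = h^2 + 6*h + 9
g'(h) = 2*h + 6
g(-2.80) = 0.04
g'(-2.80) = 0.40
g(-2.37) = 0.40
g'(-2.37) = 1.26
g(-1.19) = 3.28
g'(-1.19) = 3.62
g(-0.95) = 4.20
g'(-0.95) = 4.10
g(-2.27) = 0.53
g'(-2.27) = 1.46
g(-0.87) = 4.54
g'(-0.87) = 4.26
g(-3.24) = 0.06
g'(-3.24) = -0.48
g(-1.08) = 3.69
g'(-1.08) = 3.84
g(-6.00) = 9.00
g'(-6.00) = -6.00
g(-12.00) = 81.00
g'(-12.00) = -18.00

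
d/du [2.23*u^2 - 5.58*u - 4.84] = 4.46*u - 5.58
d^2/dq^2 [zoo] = 0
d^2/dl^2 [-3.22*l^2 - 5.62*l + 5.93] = -6.44000000000000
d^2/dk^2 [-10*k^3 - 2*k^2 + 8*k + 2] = -60*k - 4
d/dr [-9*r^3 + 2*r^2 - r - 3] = -27*r^2 + 4*r - 1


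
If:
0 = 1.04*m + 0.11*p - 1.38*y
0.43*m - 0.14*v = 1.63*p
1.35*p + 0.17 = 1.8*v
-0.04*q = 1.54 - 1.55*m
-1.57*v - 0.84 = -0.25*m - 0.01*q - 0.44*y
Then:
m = 1.99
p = 0.49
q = 38.59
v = 0.46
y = 1.54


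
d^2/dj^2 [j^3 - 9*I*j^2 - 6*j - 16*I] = 6*j - 18*I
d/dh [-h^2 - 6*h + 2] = -2*h - 6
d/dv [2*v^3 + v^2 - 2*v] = 6*v^2 + 2*v - 2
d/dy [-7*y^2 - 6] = -14*y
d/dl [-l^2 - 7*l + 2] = -2*l - 7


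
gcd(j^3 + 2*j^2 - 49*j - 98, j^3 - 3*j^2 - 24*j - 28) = j^2 - 5*j - 14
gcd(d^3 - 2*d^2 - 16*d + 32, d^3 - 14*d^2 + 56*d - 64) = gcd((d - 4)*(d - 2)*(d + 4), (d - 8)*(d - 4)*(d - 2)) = d^2 - 6*d + 8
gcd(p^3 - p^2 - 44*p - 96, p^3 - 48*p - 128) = p^2 - 4*p - 32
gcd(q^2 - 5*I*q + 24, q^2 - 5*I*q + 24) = q^2 - 5*I*q + 24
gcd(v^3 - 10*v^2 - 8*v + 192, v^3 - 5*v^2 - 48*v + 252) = v - 6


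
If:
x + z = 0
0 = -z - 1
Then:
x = 1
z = -1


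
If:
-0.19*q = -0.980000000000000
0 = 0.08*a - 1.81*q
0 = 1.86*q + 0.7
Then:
No Solution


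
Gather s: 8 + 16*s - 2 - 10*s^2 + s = -10*s^2 + 17*s + 6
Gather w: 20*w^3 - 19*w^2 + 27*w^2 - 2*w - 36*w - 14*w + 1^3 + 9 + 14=20*w^3 + 8*w^2 - 52*w + 24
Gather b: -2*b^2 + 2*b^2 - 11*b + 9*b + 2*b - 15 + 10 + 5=0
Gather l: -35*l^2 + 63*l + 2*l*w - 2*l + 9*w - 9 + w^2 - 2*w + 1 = -35*l^2 + l*(2*w + 61) + w^2 + 7*w - 8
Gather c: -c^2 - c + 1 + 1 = -c^2 - c + 2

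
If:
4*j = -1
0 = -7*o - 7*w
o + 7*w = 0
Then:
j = -1/4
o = 0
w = 0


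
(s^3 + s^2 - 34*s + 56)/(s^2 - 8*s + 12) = (s^2 + 3*s - 28)/(s - 6)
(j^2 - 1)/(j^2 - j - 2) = (j - 1)/(j - 2)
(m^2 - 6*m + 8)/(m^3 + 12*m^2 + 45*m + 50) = (m^2 - 6*m + 8)/(m^3 + 12*m^2 + 45*m + 50)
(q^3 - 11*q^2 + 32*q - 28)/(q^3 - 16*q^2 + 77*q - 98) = (q - 2)/(q - 7)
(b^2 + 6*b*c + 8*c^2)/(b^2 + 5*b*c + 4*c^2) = (b + 2*c)/(b + c)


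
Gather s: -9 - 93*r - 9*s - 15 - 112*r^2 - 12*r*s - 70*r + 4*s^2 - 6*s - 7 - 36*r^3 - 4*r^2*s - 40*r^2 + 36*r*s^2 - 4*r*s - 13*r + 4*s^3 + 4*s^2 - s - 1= -36*r^3 - 152*r^2 - 176*r + 4*s^3 + s^2*(36*r + 8) + s*(-4*r^2 - 16*r - 16) - 32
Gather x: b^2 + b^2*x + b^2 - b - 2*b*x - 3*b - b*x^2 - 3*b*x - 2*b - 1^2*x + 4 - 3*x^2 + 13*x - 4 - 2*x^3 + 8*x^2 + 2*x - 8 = 2*b^2 - 6*b - 2*x^3 + x^2*(5 - b) + x*(b^2 - 5*b + 14) - 8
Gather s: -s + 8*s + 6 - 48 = 7*s - 42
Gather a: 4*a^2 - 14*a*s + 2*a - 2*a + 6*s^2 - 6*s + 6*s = 4*a^2 - 14*a*s + 6*s^2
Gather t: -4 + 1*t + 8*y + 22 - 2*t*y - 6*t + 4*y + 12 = t*(-2*y - 5) + 12*y + 30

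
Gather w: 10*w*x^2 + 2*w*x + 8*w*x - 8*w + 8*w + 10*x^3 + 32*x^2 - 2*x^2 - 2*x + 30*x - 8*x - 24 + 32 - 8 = w*(10*x^2 + 10*x) + 10*x^3 + 30*x^2 + 20*x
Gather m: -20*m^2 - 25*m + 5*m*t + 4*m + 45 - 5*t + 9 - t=-20*m^2 + m*(5*t - 21) - 6*t + 54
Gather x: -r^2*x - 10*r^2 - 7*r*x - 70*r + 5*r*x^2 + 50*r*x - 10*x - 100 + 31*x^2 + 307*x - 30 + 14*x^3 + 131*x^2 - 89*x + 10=-10*r^2 - 70*r + 14*x^3 + x^2*(5*r + 162) + x*(-r^2 + 43*r + 208) - 120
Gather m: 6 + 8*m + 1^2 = 8*m + 7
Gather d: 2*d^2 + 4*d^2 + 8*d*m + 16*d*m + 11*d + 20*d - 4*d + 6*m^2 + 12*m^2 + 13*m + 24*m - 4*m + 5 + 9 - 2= 6*d^2 + d*(24*m + 27) + 18*m^2 + 33*m + 12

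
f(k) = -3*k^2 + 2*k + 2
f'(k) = 2 - 6*k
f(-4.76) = -75.49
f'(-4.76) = 30.56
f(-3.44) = -40.38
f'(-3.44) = 22.64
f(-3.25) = -36.19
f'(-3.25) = 21.50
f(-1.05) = -3.41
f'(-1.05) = 8.30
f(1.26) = -0.24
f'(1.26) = -5.56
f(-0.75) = -1.19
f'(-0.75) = 6.50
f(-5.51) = -100.10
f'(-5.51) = 35.06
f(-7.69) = -190.79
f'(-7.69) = 48.14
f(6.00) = -94.00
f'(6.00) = -34.00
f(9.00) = -223.00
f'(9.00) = -52.00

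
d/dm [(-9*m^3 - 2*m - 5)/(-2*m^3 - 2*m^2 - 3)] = (18*m^4 - 8*m^3 + 47*m^2 - 20*m + 6)/(4*m^6 + 8*m^5 + 4*m^4 + 12*m^3 + 12*m^2 + 9)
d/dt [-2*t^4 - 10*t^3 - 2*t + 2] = -8*t^3 - 30*t^2 - 2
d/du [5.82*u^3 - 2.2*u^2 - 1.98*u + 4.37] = 17.46*u^2 - 4.4*u - 1.98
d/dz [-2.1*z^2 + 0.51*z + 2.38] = 0.51 - 4.2*z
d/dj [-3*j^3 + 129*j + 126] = 129 - 9*j^2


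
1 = 1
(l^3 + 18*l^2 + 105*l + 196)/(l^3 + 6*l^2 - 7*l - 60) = (l^2 + 14*l + 49)/(l^2 + 2*l - 15)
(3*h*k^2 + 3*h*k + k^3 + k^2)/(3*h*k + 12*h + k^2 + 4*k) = k*(k + 1)/(k + 4)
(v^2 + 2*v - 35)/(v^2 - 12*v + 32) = (v^2 + 2*v - 35)/(v^2 - 12*v + 32)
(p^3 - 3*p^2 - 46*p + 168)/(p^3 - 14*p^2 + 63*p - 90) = (p^2 + 3*p - 28)/(p^2 - 8*p + 15)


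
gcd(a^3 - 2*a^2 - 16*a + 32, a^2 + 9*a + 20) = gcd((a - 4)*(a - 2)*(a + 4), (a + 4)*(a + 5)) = a + 4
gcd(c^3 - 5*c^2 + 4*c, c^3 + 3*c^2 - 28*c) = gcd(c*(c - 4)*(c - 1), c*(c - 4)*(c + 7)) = c^2 - 4*c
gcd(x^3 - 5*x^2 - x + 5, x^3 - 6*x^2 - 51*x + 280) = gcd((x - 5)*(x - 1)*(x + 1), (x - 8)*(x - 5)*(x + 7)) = x - 5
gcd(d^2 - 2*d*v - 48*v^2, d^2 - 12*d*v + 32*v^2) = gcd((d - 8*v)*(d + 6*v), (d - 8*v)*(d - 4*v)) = -d + 8*v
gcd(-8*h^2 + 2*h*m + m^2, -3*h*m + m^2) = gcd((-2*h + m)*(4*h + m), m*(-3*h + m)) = 1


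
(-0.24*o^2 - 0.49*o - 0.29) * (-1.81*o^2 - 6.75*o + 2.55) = 0.4344*o^4 + 2.5069*o^3 + 3.2204*o^2 + 0.708*o - 0.7395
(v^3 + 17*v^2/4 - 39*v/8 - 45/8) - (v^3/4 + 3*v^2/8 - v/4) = 3*v^3/4 + 31*v^2/8 - 37*v/8 - 45/8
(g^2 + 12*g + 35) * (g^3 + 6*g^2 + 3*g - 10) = g^5 + 18*g^4 + 110*g^3 + 236*g^2 - 15*g - 350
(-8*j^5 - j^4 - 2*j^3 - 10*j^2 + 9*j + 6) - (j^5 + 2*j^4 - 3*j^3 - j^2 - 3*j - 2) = -9*j^5 - 3*j^4 + j^3 - 9*j^2 + 12*j + 8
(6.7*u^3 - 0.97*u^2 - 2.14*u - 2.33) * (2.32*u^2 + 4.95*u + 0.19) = 15.544*u^5 + 30.9146*u^4 - 8.4933*u^3 - 16.1829*u^2 - 11.9401*u - 0.4427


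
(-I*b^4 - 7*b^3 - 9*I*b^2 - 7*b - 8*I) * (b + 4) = -I*b^5 - 7*b^4 - 4*I*b^4 - 28*b^3 - 9*I*b^3 - 7*b^2 - 36*I*b^2 - 28*b - 8*I*b - 32*I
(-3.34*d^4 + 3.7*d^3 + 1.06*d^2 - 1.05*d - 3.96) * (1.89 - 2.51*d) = 8.3834*d^5 - 15.5996*d^4 + 4.3324*d^3 + 4.6389*d^2 + 7.9551*d - 7.4844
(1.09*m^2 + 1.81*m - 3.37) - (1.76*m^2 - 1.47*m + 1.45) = -0.67*m^2 + 3.28*m - 4.82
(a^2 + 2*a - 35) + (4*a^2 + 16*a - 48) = 5*a^2 + 18*a - 83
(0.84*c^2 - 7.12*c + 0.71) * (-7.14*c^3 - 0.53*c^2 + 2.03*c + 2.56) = -5.9976*c^5 + 50.3916*c^4 + 0.4094*c^3 - 12.6795*c^2 - 16.7859*c + 1.8176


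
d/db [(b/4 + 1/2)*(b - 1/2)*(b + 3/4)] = 3*b^2/4 + 9*b/8 + 1/32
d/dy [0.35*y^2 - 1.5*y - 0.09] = 0.7*y - 1.5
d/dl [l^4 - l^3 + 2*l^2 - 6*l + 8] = 4*l^3 - 3*l^2 + 4*l - 6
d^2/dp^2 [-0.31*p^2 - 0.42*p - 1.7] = -0.620000000000000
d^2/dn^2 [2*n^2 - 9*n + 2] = 4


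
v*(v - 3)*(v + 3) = v^3 - 9*v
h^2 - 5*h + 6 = (h - 3)*(h - 2)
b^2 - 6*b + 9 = (b - 3)^2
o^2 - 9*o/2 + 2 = (o - 4)*(o - 1/2)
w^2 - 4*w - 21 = (w - 7)*(w + 3)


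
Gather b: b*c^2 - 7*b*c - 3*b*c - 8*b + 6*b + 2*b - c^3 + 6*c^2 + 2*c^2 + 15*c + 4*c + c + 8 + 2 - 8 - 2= b*(c^2 - 10*c) - c^3 + 8*c^2 + 20*c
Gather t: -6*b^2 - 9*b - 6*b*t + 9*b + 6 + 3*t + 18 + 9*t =-6*b^2 + t*(12 - 6*b) + 24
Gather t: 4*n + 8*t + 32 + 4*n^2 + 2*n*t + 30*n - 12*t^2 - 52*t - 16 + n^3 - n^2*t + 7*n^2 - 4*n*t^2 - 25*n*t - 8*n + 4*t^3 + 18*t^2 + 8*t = n^3 + 11*n^2 + 26*n + 4*t^3 + t^2*(6 - 4*n) + t*(-n^2 - 23*n - 36) + 16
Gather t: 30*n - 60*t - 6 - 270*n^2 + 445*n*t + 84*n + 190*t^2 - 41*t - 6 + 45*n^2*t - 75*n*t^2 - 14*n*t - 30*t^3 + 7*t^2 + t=-270*n^2 + 114*n - 30*t^3 + t^2*(197 - 75*n) + t*(45*n^2 + 431*n - 100) - 12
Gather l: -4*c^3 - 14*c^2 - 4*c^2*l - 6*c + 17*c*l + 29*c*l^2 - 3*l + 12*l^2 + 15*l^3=-4*c^3 - 14*c^2 - 6*c + 15*l^3 + l^2*(29*c + 12) + l*(-4*c^2 + 17*c - 3)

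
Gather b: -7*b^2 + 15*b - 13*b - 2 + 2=-7*b^2 + 2*b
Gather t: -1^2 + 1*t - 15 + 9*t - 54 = 10*t - 70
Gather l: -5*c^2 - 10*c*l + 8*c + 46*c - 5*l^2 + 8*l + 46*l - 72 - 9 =-5*c^2 + 54*c - 5*l^2 + l*(54 - 10*c) - 81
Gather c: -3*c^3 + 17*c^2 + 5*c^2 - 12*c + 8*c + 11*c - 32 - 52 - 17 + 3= -3*c^3 + 22*c^2 + 7*c - 98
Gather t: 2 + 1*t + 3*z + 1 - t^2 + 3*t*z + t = -t^2 + t*(3*z + 2) + 3*z + 3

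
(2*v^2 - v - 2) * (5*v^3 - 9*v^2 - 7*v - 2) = 10*v^5 - 23*v^4 - 15*v^3 + 21*v^2 + 16*v + 4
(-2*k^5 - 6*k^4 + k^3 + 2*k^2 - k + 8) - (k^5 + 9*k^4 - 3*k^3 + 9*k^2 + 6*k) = -3*k^5 - 15*k^4 + 4*k^3 - 7*k^2 - 7*k + 8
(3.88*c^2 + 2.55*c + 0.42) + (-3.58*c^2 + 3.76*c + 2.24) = 0.3*c^2 + 6.31*c + 2.66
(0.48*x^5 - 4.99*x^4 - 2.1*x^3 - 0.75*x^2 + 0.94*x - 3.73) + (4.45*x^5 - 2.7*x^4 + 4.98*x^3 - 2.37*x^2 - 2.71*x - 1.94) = 4.93*x^5 - 7.69*x^4 + 2.88*x^3 - 3.12*x^2 - 1.77*x - 5.67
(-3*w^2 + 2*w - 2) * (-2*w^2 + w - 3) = 6*w^4 - 7*w^3 + 15*w^2 - 8*w + 6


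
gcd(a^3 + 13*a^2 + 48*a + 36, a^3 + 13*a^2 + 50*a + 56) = 1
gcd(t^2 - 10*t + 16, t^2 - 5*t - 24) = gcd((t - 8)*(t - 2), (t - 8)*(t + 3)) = t - 8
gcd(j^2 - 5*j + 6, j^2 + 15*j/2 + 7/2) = 1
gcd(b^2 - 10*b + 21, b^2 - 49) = b - 7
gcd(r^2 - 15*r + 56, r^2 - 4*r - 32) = r - 8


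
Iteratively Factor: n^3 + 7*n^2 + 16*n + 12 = (n + 3)*(n^2 + 4*n + 4) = (n + 2)*(n + 3)*(n + 2)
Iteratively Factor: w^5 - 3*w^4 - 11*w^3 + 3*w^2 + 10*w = (w - 1)*(w^4 - 2*w^3 - 13*w^2 - 10*w) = (w - 5)*(w - 1)*(w^3 + 3*w^2 + 2*w) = (w - 5)*(w - 1)*(w + 1)*(w^2 + 2*w) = (w - 5)*(w - 1)*(w + 1)*(w + 2)*(w)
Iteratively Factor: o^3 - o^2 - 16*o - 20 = (o - 5)*(o^2 + 4*o + 4) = (o - 5)*(o + 2)*(o + 2)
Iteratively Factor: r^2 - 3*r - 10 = (r + 2)*(r - 5)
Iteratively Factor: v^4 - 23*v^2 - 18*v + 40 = (v + 2)*(v^3 - 2*v^2 - 19*v + 20) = (v - 1)*(v + 2)*(v^2 - v - 20) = (v - 5)*(v - 1)*(v + 2)*(v + 4)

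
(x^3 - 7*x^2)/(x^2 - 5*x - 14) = x^2/(x + 2)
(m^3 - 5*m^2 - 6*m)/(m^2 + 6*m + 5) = m*(m - 6)/(m + 5)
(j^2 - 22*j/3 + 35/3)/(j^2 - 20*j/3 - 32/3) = (-3*j^2 + 22*j - 35)/(-3*j^2 + 20*j + 32)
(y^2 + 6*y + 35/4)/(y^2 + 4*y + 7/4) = (2*y + 5)/(2*y + 1)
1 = 1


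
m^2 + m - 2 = (m - 1)*(m + 2)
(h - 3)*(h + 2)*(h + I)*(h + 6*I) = h^4 - h^3 + 7*I*h^3 - 12*h^2 - 7*I*h^2 + 6*h - 42*I*h + 36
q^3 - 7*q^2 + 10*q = q*(q - 5)*(q - 2)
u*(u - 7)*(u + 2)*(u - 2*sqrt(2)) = u^4 - 5*u^3 - 2*sqrt(2)*u^3 - 14*u^2 + 10*sqrt(2)*u^2 + 28*sqrt(2)*u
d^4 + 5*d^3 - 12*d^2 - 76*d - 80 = (d - 4)*(d + 2)^2*(d + 5)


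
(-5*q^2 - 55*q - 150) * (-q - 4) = 5*q^3 + 75*q^2 + 370*q + 600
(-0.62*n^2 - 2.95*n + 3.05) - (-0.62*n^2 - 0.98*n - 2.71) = 5.76 - 1.97*n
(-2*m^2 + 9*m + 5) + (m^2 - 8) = -m^2 + 9*m - 3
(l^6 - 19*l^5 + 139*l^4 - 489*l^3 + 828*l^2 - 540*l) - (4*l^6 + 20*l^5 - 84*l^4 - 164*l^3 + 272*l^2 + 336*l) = -3*l^6 - 39*l^5 + 223*l^4 - 325*l^3 + 556*l^2 - 876*l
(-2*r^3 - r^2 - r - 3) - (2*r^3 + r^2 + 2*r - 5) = -4*r^3 - 2*r^2 - 3*r + 2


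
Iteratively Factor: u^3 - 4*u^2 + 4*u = (u - 2)*(u^2 - 2*u) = (u - 2)^2*(u)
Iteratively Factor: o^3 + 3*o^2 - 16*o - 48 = (o + 4)*(o^2 - o - 12) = (o + 3)*(o + 4)*(o - 4)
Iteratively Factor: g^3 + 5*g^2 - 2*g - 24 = (g - 2)*(g^2 + 7*g + 12) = (g - 2)*(g + 4)*(g + 3)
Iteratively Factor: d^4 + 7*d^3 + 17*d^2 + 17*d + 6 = (d + 1)*(d^3 + 6*d^2 + 11*d + 6) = (d + 1)*(d + 2)*(d^2 + 4*d + 3) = (d + 1)*(d + 2)*(d + 3)*(d + 1)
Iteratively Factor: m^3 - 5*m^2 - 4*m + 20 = (m + 2)*(m^2 - 7*m + 10) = (m - 2)*(m + 2)*(m - 5)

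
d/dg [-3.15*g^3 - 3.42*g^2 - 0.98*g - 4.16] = -9.45*g^2 - 6.84*g - 0.98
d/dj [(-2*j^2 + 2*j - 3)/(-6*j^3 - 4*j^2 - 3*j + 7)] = (-12*j^4 + 24*j^3 - 40*j^2 - 52*j + 5)/(36*j^6 + 48*j^5 + 52*j^4 - 60*j^3 - 47*j^2 - 42*j + 49)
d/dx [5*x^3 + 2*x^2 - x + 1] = 15*x^2 + 4*x - 1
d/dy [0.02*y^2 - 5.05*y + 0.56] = 0.04*y - 5.05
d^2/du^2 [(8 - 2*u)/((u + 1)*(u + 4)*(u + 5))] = 12*(-u^5 - 2*u^4 + 83*u^3 + 556*u^2 + 1280*u + 1048)/(u^9 + 30*u^8 + 387*u^7 + 2800*u^6 + 12423*u^5 + 34710*u^4 + 60389*u^3 + 62460*u^2 + 34800*u + 8000)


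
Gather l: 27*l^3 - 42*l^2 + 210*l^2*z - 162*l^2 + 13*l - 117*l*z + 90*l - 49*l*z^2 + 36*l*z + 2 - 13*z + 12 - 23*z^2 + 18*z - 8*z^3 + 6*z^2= 27*l^3 + l^2*(210*z - 204) + l*(-49*z^2 - 81*z + 103) - 8*z^3 - 17*z^2 + 5*z + 14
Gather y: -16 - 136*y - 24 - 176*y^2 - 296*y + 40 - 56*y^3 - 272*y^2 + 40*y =-56*y^3 - 448*y^2 - 392*y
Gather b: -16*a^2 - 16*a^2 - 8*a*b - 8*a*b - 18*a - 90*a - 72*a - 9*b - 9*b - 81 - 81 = -32*a^2 - 180*a + b*(-16*a - 18) - 162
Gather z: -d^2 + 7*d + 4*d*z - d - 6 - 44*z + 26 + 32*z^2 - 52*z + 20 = -d^2 + 6*d + 32*z^2 + z*(4*d - 96) + 40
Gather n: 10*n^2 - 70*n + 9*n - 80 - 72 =10*n^2 - 61*n - 152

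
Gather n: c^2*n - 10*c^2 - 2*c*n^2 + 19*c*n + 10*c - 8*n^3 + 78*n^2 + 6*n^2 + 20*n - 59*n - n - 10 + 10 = -10*c^2 + 10*c - 8*n^3 + n^2*(84 - 2*c) + n*(c^2 + 19*c - 40)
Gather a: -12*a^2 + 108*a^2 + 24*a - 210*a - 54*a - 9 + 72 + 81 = 96*a^2 - 240*a + 144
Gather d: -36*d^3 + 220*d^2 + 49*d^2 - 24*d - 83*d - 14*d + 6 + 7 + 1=-36*d^3 + 269*d^2 - 121*d + 14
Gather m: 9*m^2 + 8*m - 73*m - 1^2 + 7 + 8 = 9*m^2 - 65*m + 14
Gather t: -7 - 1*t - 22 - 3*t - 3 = -4*t - 32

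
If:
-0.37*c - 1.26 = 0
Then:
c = -3.41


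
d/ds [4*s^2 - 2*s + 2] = 8*s - 2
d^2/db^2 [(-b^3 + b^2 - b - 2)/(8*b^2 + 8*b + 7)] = 2*(-136*b^3 - 720*b^2 - 363*b + 89)/(512*b^6 + 1536*b^5 + 2880*b^4 + 3200*b^3 + 2520*b^2 + 1176*b + 343)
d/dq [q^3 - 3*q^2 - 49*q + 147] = 3*q^2 - 6*q - 49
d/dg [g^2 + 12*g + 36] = 2*g + 12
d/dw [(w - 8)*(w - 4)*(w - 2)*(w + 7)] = 4*w^3 - 21*w^2 - 84*w + 328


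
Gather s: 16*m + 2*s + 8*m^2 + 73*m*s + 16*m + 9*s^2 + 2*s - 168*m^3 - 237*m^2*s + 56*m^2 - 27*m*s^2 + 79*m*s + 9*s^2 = -168*m^3 + 64*m^2 + 32*m + s^2*(18 - 27*m) + s*(-237*m^2 + 152*m + 4)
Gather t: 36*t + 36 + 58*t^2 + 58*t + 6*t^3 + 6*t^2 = 6*t^3 + 64*t^2 + 94*t + 36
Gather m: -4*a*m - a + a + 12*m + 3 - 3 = m*(12 - 4*a)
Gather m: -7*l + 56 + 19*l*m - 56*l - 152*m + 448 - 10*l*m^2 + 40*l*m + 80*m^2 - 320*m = -63*l + m^2*(80 - 10*l) + m*(59*l - 472) + 504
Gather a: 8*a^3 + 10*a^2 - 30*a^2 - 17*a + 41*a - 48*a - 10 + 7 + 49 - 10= 8*a^3 - 20*a^2 - 24*a + 36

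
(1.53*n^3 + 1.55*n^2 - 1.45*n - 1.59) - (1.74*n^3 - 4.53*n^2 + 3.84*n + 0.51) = -0.21*n^3 + 6.08*n^2 - 5.29*n - 2.1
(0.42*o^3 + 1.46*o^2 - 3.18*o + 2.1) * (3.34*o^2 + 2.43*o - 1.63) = 1.4028*o^5 + 5.897*o^4 - 7.758*o^3 - 3.0932*o^2 + 10.2864*o - 3.423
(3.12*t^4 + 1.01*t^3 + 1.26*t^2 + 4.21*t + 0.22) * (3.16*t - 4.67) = 9.8592*t^5 - 11.3788*t^4 - 0.7351*t^3 + 7.4194*t^2 - 18.9655*t - 1.0274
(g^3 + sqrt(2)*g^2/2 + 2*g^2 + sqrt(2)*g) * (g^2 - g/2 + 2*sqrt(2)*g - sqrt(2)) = g^5 + 3*g^4/2 + 5*sqrt(2)*g^4/2 + g^3 + 15*sqrt(2)*g^3/4 - 5*sqrt(2)*g^2/2 + 3*g^2 - 2*g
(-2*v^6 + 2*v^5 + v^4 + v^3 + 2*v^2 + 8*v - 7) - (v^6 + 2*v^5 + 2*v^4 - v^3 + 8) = -3*v^6 - v^4 + 2*v^3 + 2*v^2 + 8*v - 15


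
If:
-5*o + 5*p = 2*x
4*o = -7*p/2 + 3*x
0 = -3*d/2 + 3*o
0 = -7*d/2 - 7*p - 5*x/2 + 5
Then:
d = 320/1243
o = 160/1243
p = 460/1243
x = 750/1243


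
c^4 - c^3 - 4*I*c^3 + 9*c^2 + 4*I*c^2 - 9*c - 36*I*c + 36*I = (c - 1)*(c - 4*I)*(c - 3*I)*(c + 3*I)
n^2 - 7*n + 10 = (n - 5)*(n - 2)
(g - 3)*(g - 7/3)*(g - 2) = g^3 - 22*g^2/3 + 53*g/3 - 14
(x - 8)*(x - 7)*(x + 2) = x^3 - 13*x^2 + 26*x + 112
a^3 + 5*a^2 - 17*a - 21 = (a - 3)*(a + 1)*(a + 7)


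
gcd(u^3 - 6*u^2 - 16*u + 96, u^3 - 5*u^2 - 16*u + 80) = u^2 - 16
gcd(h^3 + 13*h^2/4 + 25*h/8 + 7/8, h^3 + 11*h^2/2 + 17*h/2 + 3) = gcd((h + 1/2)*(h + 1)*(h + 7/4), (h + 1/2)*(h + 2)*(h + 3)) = h + 1/2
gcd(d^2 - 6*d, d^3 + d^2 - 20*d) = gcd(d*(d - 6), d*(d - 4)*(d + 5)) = d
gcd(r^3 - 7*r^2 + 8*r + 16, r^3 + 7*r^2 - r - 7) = r + 1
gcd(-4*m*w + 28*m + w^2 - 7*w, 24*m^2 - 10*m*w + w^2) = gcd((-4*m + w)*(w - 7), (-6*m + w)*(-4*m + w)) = -4*m + w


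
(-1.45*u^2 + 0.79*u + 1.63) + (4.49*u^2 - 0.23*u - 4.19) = 3.04*u^2 + 0.56*u - 2.56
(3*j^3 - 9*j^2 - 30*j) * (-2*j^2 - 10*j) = -6*j^5 - 12*j^4 + 150*j^3 + 300*j^2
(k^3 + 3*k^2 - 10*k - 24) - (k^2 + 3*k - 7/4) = k^3 + 2*k^2 - 13*k - 89/4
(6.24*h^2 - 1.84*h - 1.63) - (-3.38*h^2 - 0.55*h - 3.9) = 9.62*h^2 - 1.29*h + 2.27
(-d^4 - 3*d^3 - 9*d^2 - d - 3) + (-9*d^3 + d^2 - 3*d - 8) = -d^4 - 12*d^3 - 8*d^2 - 4*d - 11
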